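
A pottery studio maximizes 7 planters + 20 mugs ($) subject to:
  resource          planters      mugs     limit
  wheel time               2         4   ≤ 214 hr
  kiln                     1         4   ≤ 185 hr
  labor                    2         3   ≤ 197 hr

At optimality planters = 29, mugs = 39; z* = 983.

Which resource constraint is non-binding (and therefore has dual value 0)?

wheel time: 214/214 (binding)
kiln: 185/185 (binding)
labor: 175/197 (slack 22)
By complementary slackness, a constraint with positive slack has shadow price 0 → labor.

labor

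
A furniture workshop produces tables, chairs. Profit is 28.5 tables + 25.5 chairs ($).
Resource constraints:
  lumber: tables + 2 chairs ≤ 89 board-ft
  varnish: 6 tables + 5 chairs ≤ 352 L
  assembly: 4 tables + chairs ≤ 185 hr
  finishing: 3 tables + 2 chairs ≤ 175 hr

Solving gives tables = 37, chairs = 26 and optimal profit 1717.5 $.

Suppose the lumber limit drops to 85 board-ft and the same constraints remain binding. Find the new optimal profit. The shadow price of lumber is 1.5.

1711.5

Δb = -4, so new z* = 1717.5 + (1.5)·(-4) = 1717.5 − 6 = 1711.5.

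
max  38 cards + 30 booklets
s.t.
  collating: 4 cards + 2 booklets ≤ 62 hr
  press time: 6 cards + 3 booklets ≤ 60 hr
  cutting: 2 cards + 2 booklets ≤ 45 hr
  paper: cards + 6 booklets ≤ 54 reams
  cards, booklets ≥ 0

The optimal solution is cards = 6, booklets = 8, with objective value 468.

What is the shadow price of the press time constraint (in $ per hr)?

Check each constraint at x*: collating 40/62 (slack 22); press time 60/60 (tight); cutting 28/45 (slack 17); paper 54/54 (tight).
By complementary slackness, y = 0 for the non-binding constraints.
Dual feasibility on the basic columns requires 6·y_press time + 1·y_paper = 38, 3·y_press time + 6·y_paper = 30.
Solving: y_press time = 6, y_paper = 2.
Shadow price of press time = 6.

6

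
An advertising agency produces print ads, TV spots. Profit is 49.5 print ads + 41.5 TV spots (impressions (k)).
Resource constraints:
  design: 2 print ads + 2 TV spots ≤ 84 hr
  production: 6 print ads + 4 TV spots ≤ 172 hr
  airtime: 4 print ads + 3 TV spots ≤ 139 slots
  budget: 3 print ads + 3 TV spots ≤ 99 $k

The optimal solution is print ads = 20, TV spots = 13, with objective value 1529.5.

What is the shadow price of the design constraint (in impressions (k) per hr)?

0

Binding: production and budget. Non-binding: design (18 unused), airtime (20 unused).
Slack constraints have shadow price 0 (complementary slackness).
From A_Bᵀ y = c: 6·y_production + 3·y_budget = 49.5; 4·y_production + 3·y_budget = 41.5.
→ y_production = 4 and y_budget = 8.5.
Shadow price of design = 0.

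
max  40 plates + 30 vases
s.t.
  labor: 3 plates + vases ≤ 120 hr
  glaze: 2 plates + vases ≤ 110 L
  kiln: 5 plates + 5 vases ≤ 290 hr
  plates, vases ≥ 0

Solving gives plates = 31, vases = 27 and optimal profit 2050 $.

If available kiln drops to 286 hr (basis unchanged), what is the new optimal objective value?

2030

Check each constraint at x*: labor 120/120 (tight); glaze 89/110 (slack 21); kiln 290/290 (tight).
By complementary slackness, y = 0 for the non-binding constraint.
Dual feasibility on the basic columns requires 3·y_labor + 5·y_kiln = 40, 1·y_labor + 5·y_kiln = 30.
→ y_labor = 5 and y_kiln = 5.
Δz = y_kiln·Δb = 5 × (-4) = -20, so new z* = 2050 − 20 = 2030.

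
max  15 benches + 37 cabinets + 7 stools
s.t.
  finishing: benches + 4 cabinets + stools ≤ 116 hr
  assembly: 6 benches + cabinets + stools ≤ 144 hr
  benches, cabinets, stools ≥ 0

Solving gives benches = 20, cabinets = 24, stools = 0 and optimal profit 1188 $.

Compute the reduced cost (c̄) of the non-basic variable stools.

Check each constraint at x*: finishing 116/116 (tight); assembly 144/144 (tight).
From A_Bᵀ y = c: 1·y_finishing + 6·y_assembly = 15; 4·y_finishing + 1·y_assembly = 37.
→ y_finishing = 9 and y_assembly = 1.
Reduced cost of stools: c₃ − yᵀa₃ = 7 − (9·1 + 1·1) = 7 − 10 = -3.

-3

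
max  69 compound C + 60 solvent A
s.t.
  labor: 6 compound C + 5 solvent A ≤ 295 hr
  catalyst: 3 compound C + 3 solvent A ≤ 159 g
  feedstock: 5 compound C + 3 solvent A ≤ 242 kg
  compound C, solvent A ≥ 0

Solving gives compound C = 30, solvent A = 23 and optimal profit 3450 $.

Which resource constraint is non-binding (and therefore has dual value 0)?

labor: 295/295 (binding)
catalyst: 159/159 (binding)
feedstock: 219/242 (slack 23)
By complementary slackness, a constraint with positive slack has shadow price 0 → feedstock.

feedstock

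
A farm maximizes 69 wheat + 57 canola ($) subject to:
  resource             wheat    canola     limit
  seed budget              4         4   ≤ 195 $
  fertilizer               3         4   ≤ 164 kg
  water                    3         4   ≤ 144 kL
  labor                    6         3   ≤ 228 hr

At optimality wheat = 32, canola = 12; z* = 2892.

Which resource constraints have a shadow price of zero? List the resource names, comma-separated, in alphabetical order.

fertilizer, seed budget

seed budget: 176/195 (slack 19)
fertilizer: 144/164 (slack 20)
water: 144/144 (binding)
labor: 228/228 (binding)
By complementary slackness, a constraint with positive slack has shadow price 0 → fertilizer, seed budget.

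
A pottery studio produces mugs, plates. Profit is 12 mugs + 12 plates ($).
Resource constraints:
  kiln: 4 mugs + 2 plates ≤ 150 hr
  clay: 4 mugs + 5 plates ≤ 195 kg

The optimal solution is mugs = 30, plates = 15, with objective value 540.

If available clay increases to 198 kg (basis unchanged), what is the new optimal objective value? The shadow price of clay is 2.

Δb = 3, so new z* = 540 + (2)·(3) = 540 + 6 = 546.

546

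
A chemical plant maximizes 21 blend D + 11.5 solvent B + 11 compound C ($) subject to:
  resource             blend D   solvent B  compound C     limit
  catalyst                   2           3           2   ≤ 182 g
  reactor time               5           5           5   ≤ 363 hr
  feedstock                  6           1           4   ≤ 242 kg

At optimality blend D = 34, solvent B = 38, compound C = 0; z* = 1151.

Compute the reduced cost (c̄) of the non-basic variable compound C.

Check each constraint at x*: catalyst 182/182 (tight); reactor time 360/363 (slack 3); feedstock 242/242 (tight).
By complementary slackness, y = 0 for the non-binding constraint.
Dual feasibility on the basic columns requires 2·y_catalyst + 6·y_feedstock = 21, 3·y_catalyst + 1·y_feedstock = 11.5.
Solving: y_catalyst = 3, y_feedstock = 2.5.
Reduced cost of compound C: c₃ − yᵀa₃ = 11 − (3·2 + 2.5·4) = 11 − 16 = -5.

-5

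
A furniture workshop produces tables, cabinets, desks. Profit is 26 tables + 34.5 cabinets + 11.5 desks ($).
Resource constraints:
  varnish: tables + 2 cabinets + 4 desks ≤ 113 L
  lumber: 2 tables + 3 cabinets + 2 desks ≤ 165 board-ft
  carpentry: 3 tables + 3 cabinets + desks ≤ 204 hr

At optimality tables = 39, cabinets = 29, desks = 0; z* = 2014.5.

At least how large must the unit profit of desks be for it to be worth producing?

20

Check each constraint at x*: varnish 97/113 (slack 16); lumber 165/165 (tight); carpentry 204/204 (tight).
By complementary slackness, y = 0 for the non-binding constraint.
The binding rows give the dual system: 2·y_lumber + 3·y_carpentry = 26 and 3·y_lumber + 3·y_carpentry = 34.5.
→ y_lumber = 8.5 and y_carpentry = 3.
desks enters the basis when its profit ≥ yᵀa₃ = 8.5·2 + 3·1 = 20.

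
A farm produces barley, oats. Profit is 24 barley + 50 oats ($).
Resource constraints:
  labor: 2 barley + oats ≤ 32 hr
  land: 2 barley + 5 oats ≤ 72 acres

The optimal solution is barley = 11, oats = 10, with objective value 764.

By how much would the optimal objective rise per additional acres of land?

At the optimum: labor uses 32 of 32 (binding); land uses 72 of 72 (binding).
Dual feasibility on the basic columns requires 2·y_labor + 2·y_land = 24, 1·y_labor + 5·y_land = 50.
This yields shadow prices y_labor = 2.5, y_land = 9.5.
Shadow price of land = 9.5.

9.5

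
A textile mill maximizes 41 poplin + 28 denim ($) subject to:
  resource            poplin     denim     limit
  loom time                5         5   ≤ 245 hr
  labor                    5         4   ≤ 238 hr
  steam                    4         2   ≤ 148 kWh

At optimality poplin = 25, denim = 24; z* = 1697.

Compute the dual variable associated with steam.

6.5

Check each constraint at x*: loom time 245/245 (tight); labor 221/238 (slack 17); steam 148/148 (tight).
Slack constraints have shadow price 0 (complementary slackness).
From A_Bᵀ y = c: 5·y_loom time + 4·y_steam = 41; 5·y_loom time + 2·y_steam = 28.
This yields shadow prices y_loom time = 3, y_steam = 6.5.
Shadow price of steam = 6.5.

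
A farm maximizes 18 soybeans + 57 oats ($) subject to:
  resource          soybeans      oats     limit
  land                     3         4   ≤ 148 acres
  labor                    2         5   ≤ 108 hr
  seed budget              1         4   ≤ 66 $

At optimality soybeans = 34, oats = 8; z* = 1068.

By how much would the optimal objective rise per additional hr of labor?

Check each constraint at x*: land 134/148 (slack 14); labor 108/108 (tight); seed budget 66/66 (tight).
Slack constraints have shadow price 0 (complementary slackness).
From A_Bᵀ y = c: 2·y_labor + 1·y_seed budget = 18; 5·y_labor + 4·y_seed budget = 57.
Solving: y_labor = 5, y_seed budget = 8.
Shadow price of labor = 5.

5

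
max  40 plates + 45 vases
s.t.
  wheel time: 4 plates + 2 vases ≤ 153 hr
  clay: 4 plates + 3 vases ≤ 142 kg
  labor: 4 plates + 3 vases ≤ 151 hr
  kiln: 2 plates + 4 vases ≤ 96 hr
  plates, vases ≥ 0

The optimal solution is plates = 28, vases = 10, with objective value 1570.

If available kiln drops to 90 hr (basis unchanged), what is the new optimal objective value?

1534

Binding: clay and kiln. Non-binding: wheel time (21 unused), labor (9 unused).
Since wheel time, labor are not tight, their duals are 0.
The binding rows give the dual system: 4·y_clay + 2·y_kiln = 40 and 3·y_clay + 4·y_kiln = 45.
Solving: y_clay = 7, y_kiln = 6.
Δz = y_kiln·Δb = 6 × (-6) = -36, so new z* = 1570 − 36 = 1534.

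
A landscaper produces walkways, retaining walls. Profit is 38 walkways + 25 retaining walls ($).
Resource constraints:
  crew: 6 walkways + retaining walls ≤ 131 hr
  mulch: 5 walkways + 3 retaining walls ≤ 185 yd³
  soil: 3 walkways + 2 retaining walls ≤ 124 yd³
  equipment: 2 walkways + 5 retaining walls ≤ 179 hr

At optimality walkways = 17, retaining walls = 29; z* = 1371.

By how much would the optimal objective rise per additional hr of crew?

5

At the optimum: crew uses 131 of 131 (binding); mulch uses 172 of 185 (slack = 13); soil uses 109 of 124 (slack = 15); equipment uses 179 of 179 (binding).
Since mulch, soil are not tight, their duals are 0.
Dual feasibility on the basic columns requires 6·y_crew + 2·y_equipment = 38, 1·y_crew + 5·y_equipment = 25.
Solving: y_crew = 5, y_equipment = 4.
Shadow price of crew = 5.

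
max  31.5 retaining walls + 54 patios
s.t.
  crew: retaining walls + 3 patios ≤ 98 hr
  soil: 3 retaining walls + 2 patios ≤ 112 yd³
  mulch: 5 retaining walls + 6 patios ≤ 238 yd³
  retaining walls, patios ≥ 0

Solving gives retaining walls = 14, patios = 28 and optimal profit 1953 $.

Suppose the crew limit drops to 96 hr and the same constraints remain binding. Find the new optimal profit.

At the optimum: crew uses 98 of 98 (binding); soil uses 98 of 112 (slack = 14); mulch uses 238 of 238 (binding).
Since soil is not tight, its dual is 0.
From A_Bᵀ y = c: 1·y_crew + 5·y_mulch = 31.5; 3·y_crew + 6·y_mulch = 54.
Solving: y_crew = 9, y_mulch = 4.5.
Δz = y_crew·Δb = 9 × (-2) = -18, so new z* = 1953 − 18 = 1935.

1935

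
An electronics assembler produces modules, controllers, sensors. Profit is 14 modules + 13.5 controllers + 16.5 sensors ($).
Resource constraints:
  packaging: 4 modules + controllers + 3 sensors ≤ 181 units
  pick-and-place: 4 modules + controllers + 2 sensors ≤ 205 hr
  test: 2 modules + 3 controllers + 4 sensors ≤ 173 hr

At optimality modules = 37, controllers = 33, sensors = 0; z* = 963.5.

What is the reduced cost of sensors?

-4

At the optimum: packaging uses 181 of 181 (binding); pick-and-place uses 181 of 205 (slack = 24); test uses 173 of 173 (binding).
Since pick-and-place is not tight, its dual is 0.
From A_Bᵀ y = c: 4·y_packaging + 2·y_test = 14; 1·y_packaging + 3·y_test = 13.5.
This yields shadow prices y_packaging = 1.5, y_test = 4.
Reduced cost of sensors: c₃ − yᵀa₃ = 16.5 − (1.5·3 + 4·4) = 16.5 − 20.5 = -4.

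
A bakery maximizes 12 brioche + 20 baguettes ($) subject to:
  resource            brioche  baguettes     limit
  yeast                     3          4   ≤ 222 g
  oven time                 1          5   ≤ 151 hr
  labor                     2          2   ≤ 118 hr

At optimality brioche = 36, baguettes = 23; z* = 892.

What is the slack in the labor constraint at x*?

labor used = 2·36 + 2·23 = 118; slack = 118 − 118 = 0.

0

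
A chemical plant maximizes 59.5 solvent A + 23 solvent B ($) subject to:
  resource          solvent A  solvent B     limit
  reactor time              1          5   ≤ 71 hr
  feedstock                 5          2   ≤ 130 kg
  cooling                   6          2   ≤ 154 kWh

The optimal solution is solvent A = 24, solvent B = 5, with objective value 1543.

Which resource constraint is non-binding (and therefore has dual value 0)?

reactor time: 49/71 (slack 22)
feedstock: 130/130 (binding)
cooling: 154/154 (binding)
By complementary slackness, a constraint with positive slack has shadow price 0 → reactor time.

reactor time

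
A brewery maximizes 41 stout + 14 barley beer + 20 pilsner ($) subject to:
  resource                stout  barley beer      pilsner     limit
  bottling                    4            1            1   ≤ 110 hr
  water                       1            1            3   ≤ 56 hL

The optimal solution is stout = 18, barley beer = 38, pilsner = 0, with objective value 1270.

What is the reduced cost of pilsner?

At the optimum: bottling uses 110 of 110 (binding); water uses 56 of 56 (binding).
From A_Bᵀ y = c: 4·y_bottling + 1·y_water = 41; 1·y_bottling + 1·y_water = 14.
→ y_bottling = 9 and y_water = 5.
Reduced cost of pilsner: c₃ − yᵀa₃ = 20 − (9·1 + 5·3) = 20 − 24 = -4.

-4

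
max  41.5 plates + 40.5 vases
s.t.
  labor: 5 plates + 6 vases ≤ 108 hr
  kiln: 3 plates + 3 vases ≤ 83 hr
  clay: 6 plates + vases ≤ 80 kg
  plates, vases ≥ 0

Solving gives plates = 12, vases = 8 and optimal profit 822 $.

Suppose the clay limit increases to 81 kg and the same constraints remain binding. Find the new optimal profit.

Check each constraint at x*: labor 108/108 (tight); kiln 60/83 (slack 23); clay 80/80 (tight).
Slack constraints have shadow price 0 (complementary slackness).
Dual feasibility on the basic columns requires 5·y_labor + 6·y_clay = 41.5, 6·y_labor + 1·y_clay = 40.5.
This yields shadow prices y_labor = 6.5, y_clay = 1.5.
Δz = y_clay·Δb = 1.5 × (1) = 1.5, so new z* = 822 + 1.5 = 823.5.

823.5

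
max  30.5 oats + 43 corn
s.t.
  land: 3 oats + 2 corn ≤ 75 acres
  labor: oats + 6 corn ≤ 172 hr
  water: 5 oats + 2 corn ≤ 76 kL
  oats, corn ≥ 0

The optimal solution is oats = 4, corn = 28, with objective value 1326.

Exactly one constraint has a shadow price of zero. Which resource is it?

land

land: 68/75 (slack 7)
labor: 172/172 (binding)
water: 76/76 (binding)
By complementary slackness, a constraint with positive slack has shadow price 0 → land.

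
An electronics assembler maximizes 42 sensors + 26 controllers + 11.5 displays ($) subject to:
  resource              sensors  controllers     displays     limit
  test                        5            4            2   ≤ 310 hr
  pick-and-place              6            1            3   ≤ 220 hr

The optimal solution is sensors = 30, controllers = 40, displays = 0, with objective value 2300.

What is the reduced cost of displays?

-6.5

Check each constraint at x*: test 310/310 (tight); pick-and-place 220/220 (tight).
From A_Bᵀ y = c: 5·y_test + 6·y_pick-and-place = 42; 4·y_test + 1·y_pick-and-place = 26.
Solving: y_test = 6, y_pick-and-place = 2.
Reduced cost of displays: c₃ − yᵀa₃ = 11.5 − (6·2 + 2·3) = 11.5 − 18 = -6.5.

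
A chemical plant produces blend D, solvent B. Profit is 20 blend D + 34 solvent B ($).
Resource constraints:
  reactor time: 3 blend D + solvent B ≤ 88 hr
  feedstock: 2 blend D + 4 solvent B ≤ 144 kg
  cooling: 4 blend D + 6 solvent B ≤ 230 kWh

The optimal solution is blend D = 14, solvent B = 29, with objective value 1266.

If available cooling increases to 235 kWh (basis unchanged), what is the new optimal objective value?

Check each constraint at x*: reactor time 71/88 (slack 17); feedstock 144/144 (tight); cooling 230/230 (tight).
Since reactor time is not tight, its dual is 0.
From A_Bᵀ y = c: 2·y_feedstock + 4·y_cooling = 20; 4·y_feedstock + 6·y_cooling = 34.
→ y_feedstock = 4 and y_cooling = 3.
Δz = y_cooling·Δb = 3 × (5) = 15, so new z* = 1266 + 15 = 1281.

1281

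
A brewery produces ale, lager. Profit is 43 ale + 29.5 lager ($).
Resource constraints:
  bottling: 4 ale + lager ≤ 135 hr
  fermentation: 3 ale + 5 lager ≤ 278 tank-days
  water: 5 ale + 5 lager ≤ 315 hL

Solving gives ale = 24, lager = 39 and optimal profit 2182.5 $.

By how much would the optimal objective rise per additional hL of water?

5

Check each constraint at x*: bottling 135/135 (tight); fermentation 267/278 (slack 11); water 315/315 (tight).
Since fermentation is not tight, its dual is 0.
From A_Bᵀ y = c: 4·y_bottling + 5·y_water = 43; 1·y_bottling + 5·y_water = 29.5.
This yields shadow prices y_bottling = 4.5, y_water = 5.
Shadow price of water = 5.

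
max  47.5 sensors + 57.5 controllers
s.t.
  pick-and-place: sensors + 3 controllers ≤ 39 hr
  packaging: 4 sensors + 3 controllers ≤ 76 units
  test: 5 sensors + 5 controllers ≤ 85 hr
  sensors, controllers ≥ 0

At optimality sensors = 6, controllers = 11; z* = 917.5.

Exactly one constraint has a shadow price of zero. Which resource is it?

packaging

pick-and-place: 39/39 (binding)
packaging: 57/76 (slack 19)
test: 85/85 (binding)
By complementary slackness, a constraint with positive slack has shadow price 0 → packaging.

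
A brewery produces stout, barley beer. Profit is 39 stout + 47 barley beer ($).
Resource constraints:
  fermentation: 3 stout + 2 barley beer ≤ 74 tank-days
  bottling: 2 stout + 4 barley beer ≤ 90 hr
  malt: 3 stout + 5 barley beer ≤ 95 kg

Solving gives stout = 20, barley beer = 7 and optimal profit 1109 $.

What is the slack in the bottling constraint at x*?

22

bottling used = 2·20 + 4·7 = 68; slack = 90 − 68 = 22.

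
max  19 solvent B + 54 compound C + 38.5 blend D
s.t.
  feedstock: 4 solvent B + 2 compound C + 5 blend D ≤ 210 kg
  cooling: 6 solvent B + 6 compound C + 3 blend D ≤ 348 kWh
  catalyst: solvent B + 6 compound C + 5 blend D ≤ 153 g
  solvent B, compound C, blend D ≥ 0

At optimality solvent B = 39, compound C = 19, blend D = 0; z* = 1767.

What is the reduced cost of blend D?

At the optimum: feedstock uses 194 of 210 (slack = 16); cooling uses 348 of 348 (binding); catalyst uses 153 of 153 (binding).
Slack constraints have shadow price 0 (complementary slackness).
From A_Bᵀ y = c: 6·y_cooling + 1·y_catalyst = 19; 6·y_cooling + 6·y_catalyst = 54.
This yields shadow prices y_cooling = 2, y_catalyst = 7.
Reduced cost of blend D: c₃ − yᵀa₃ = 38.5 − (2·3 + 7·5) = 38.5 − 41 = -2.5.

-2.5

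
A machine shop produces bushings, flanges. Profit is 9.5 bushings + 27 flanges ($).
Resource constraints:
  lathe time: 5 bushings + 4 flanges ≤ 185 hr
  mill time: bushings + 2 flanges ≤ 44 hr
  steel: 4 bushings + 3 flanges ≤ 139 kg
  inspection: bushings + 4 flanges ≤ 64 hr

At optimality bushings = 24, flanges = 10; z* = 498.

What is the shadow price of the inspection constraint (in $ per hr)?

Check each constraint at x*: lathe time 160/185 (slack 25); mill time 44/44 (tight); steel 126/139 (slack 13); inspection 64/64 (tight).
Slack constraints have shadow price 0 (complementary slackness).
From A_Bᵀ y = c: 1·y_mill time + 1·y_inspection = 9.5; 2·y_mill time + 4·y_inspection = 27.
Solving: y_mill time = 5.5, y_inspection = 4.
Shadow price of inspection = 4.

4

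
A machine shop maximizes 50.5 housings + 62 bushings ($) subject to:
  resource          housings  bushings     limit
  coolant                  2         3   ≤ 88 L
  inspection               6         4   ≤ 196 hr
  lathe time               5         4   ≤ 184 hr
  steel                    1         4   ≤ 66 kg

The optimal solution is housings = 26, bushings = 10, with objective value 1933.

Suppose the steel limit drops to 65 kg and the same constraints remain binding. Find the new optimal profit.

At the optimum: coolant uses 82 of 88 (slack = 6); inspection uses 196 of 196 (binding); lathe time uses 170 of 184 (slack = 14); steel uses 66 of 66 (binding).
Slack constraints have shadow price 0 (complementary slackness).
Dual feasibility on the basic columns requires 6·y_inspection + 1·y_steel = 50.5, 4·y_inspection + 4·y_steel = 62.
This yields shadow prices y_inspection = 7, y_steel = 8.5.
Δz = y_steel·Δb = 8.5 × (-1) = -8.5, so new z* = 1933 − 8.5 = 1924.5.

1924.5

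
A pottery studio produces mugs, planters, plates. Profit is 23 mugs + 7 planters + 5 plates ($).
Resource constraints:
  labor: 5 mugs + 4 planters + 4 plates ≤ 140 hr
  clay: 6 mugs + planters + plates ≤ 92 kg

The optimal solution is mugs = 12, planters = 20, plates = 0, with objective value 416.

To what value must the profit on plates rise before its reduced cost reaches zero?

Both labor and clay are binding at x*.
The binding rows give the dual system: 5·y_labor + 6·y_clay = 23 and 4·y_labor + 1·y_clay = 7.
This yields shadow prices y_labor = 1, y_clay = 3.
plates enters the basis when its profit ≥ yᵀa₃ = 1·4 + 3·1 = 7.

7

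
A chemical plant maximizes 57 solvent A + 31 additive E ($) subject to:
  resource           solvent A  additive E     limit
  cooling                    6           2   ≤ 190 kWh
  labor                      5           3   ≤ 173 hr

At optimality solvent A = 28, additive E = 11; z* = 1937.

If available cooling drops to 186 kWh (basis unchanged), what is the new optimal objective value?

Check each constraint at x*: cooling 190/190 (tight); labor 173/173 (tight).
The binding rows give the dual system: 6·y_cooling + 5·y_labor = 57 and 2·y_cooling + 3·y_labor = 31.
→ y_cooling = 2 and y_labor = 9.
Δz = y_cooling·Δb = 2 × (-4) = -8, so new z* = 1937 − 8 = 1929.

1929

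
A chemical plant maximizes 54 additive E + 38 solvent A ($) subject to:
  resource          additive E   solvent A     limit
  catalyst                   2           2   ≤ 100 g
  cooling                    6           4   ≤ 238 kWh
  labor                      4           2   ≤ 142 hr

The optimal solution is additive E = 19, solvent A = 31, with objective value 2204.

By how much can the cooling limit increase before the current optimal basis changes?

4

Binding constraints: catalyst, cooling. The basis is B = [[2,2],[6,4]] with det -4.
Per unit increase in cooling, x* moves by d = (0.5, -0.5).
The basis stays optimal until labor becomes binding; allowable increase = 4 kWh.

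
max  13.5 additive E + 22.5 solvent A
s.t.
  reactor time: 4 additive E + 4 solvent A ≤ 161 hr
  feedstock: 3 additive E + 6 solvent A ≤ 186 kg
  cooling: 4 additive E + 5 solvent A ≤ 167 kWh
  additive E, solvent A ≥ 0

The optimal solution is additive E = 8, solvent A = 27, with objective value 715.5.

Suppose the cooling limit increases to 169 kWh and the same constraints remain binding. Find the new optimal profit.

At the optimum: reactor time uses 140 of 161 (slack = 21); feedstock uses 186 of 186 (binding); cooling uses 167 of 167 (binding).
By complementary slackness, y = 0 for the non-binding constraint.
Dual feasibility on the basic columns requires 3·y_feedstock + 4·y_cooling = 13.5, 6·y_feedstock + 5·y_cooling = 22.5.
This yields shadow prices y_feedstock = 2.5, y_cooling = 1.5.
Δz = y_cooling·Δb = 1.5 × (2) = 3, so new z* = 715.5 + 3 = 718.5.

718.5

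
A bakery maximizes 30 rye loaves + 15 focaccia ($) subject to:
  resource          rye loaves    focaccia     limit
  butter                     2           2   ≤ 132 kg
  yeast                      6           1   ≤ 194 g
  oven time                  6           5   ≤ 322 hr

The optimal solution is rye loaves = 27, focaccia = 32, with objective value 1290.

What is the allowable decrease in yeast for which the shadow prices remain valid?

129.6

Binding constraints: yeast, oven time. The basis is B = [[6,1],[6,5]] with det 24.
Per unit decrease in yeast, x* moves by d = (-0.2083, 0.25).
The basis stays optimal until rye loaves reaches 0; allowable decrease = 129.6 g.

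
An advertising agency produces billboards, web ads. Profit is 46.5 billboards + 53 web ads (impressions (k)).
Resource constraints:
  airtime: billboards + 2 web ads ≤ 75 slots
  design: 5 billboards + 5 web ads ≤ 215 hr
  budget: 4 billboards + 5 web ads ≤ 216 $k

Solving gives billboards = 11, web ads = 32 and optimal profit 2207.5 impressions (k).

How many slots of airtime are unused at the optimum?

airtime used = 1·11 + 2·32 = 75; slack = 75 − 75 = 0.

0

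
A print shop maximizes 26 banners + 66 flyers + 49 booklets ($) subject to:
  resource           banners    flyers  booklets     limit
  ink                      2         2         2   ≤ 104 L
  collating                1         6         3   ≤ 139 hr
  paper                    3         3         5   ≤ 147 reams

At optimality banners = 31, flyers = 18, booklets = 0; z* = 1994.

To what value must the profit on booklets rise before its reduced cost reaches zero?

At the optimum: ink uses 98 of 104 (slack = 6); collating uses 139 of 139 (binding); paper uses 147 of 147 (binding).
Since ink is not tight, its dual is 0.
Dual feasibility on the basic columns requires 1·y_collating + 3·y_paper = 26, 6·y_collating + 3·y_paper = 66.
This yields shadow prices y_collating = 8, y_paper = 6.
booklets enters the basis when its profit ≥ yᵀa₃ = 8·3 + 6·5 = 54.

54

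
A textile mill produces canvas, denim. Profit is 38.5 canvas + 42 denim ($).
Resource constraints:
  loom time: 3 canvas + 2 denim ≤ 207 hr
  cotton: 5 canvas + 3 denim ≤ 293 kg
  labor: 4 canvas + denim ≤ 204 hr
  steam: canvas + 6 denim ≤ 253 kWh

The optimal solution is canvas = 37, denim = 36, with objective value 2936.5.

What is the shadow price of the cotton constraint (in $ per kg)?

At the optimum: loom time uses 183 of 207 (slack = 24); cotton uses 293 of 293 (binding); labor uses 184 of 204 (slack = 20); steam uses 253 of 253 (binding).
By complementary slackness, y = 0 for the non-binding constraints.
The binding rows give the dual system: 5·y_cotton + 1·y_steam = 38.5 and 3·y_cotton + 6·y_steam = 42.
→ y_cotton = 7 and y_steam = 3.5.
Shadow price of cotton = 7.

7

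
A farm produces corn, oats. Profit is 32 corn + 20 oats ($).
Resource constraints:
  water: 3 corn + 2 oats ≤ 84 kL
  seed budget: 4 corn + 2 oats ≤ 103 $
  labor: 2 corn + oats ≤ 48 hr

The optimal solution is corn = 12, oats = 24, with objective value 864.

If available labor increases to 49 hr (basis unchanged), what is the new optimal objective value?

Binding: water and labor. Non-binding: seed budget (7 unused).
Slack constraints have shadow price 0 (complementary slackness).
The binding rows give the dual system: 3·y_water + 2·y_labor = 32 and 2·y_water + 1·y_labor = 20.
Solving: y_water = 8, y_labor = 4.
Δz = y_labor·Δb = 4 × (1) = 4, so new z* = 864 + 4 = 868.

868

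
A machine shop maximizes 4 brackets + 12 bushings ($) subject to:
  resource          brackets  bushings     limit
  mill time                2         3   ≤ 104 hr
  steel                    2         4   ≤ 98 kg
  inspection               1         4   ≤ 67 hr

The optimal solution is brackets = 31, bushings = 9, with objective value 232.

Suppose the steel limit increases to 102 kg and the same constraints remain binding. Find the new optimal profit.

236

Binding: steel and inspection. Non-binding: mill time (15 unused).
Slack constraints have shadow price 0 (complementary slackness).
Dual feasibility on the basic columns requires 2·y_steel + 1·y_inspection = 4, 4·y_steel + 4·y_inspection = 12.
This yields shadow prices y_steel = 1, y_inspection = 2.
Δz = y_steel·Δb = 1 × (4) = 4, so new z* = 232 + 4 = 236.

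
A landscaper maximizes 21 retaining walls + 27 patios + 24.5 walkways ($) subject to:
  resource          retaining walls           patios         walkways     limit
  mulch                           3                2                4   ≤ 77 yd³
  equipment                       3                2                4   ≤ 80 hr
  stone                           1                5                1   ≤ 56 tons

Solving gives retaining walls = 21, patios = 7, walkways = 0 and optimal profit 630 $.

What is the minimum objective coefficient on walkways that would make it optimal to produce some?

27

Binding: mulch and stone. Non-binding: equipment (3 unused).
Since equipment is not tight, its dual is 0.
From A_Bᵀ y = c: 3·y_mulch + 1·y_stone = 21; 2·y_mulch + 5·y_stone = 27.
This yields shadow prices y_mulch = 6, y_stone = 3.
walkways enters the basis when its profit ≥ yᵀa₃ = 6·4 + 3·1 = 27.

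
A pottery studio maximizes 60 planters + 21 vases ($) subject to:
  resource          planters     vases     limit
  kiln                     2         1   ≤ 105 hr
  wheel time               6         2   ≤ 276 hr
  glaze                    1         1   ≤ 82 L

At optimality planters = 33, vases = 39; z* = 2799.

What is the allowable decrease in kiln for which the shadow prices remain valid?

Binding constraints: kiln, wheel time. The basis is B = [[2,1],[6,2]] with det -2.
Per unit decrease in kiln, x* moves by d = (1, -3).
The basis stays optimal until vases reaches 0; allowable decrease = 13 hr.

13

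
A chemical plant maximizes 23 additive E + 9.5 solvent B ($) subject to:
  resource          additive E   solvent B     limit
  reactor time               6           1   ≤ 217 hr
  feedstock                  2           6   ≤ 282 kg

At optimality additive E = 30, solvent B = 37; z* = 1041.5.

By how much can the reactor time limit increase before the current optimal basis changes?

629

Binding constraints: reactor time, feedstock. The basis is B = [[6,1],[2,6]] with det 34.
Per unit increase in reactor time, x* moves by d = (0.1765, -0.0588).
The basis stays optimal until solvent B reaches 0; allowable increase = 629 hr.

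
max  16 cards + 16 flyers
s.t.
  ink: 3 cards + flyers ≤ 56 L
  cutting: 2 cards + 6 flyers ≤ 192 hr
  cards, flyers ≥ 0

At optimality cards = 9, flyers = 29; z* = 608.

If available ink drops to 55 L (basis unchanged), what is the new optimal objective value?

Check each constraint at x*: ink 56/56 (tight); cutting 192/192 (tight).
The binding rows give the dual system: 3·y_ink + 2·y_cutting = 16 and 1·y_ink + 6·y_cutting = 16.
This yields shadow prices y_ink = 4, y_cutting = 2.
Δz = y_ink·Δb = 4 × (-1) = -4, so new z* = 608 − 4 = 604.

604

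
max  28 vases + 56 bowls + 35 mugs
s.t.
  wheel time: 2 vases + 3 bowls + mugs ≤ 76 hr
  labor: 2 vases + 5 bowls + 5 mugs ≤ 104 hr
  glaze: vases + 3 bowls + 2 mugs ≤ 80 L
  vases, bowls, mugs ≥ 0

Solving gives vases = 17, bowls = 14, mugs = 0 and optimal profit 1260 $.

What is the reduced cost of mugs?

-7

Check each constraint at x*: wheel time 76/76 (tight); labor 104/104 (tight); glaze 59/80 (slack 21).
By complementary slackness, y = 0 for the non-binding constraint.
Dual feasibility on the basic columns requires 2·y_wheel time + 2·y_labor = 28, 3·y_wheel time + 5·y_labor = 56.
Solving: y_wheel time = 7, y_labor = 7.
Reduced cost of mugs: c₃ − yᵀa₃ = 35 − (7·1 + 7·5) = 35 − 42 = -7.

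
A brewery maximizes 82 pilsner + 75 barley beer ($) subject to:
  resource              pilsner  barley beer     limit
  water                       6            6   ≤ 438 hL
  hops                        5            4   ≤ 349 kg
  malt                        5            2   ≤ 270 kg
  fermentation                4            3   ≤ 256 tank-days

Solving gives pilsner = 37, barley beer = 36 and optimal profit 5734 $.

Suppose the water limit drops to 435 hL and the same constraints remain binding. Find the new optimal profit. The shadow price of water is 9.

5707

Δb = -3, so new z* = 5734 + (9)·(-3) = 5734 − 27 = 5707.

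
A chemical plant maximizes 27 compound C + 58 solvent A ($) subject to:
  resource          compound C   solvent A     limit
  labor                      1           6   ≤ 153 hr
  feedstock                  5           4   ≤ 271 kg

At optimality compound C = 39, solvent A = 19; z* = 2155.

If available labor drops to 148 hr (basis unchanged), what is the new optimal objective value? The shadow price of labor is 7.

2120

Δb = -5, so new z* = 2155 + (7)·(-5) = 2155 − 35 = 2120.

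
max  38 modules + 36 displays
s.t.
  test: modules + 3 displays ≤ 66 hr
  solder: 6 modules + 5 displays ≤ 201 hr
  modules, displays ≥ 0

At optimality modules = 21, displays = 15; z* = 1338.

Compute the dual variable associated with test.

2

Both test and solder are binding at x*.
The binding rows give the dual system: 1·y_test + 6·y_solder = 38 and 3·y_test + 5·y_solder = 36.
This yields shadow prices y_test = 2, y_solder = 6.
Shadow price of test = 2.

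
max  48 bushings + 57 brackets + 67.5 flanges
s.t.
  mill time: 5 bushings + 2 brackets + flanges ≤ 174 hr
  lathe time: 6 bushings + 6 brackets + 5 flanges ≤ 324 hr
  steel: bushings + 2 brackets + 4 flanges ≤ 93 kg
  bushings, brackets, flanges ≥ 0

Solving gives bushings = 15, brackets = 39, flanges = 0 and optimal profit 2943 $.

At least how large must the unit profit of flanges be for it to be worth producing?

Check each constraint at x*: mill time 153/174 (slack 21); lathe time 324/324 (tight); steel 93/93 (tight).
Slack constraints have shadow price 0 (complementary slackness).
Dual feasibility on the basic columns requires 6·y_lathe time + 1·y_steel = 48, 6·y_lathe time + 2·y_steel = 57.
This yields shadow prices y_lathe time = 6.5, y_steel = 9.
flanges enters the basis when its profit ≥ yᵀa₃ = 6.5·5 + 9·4 = 68.5.

68.5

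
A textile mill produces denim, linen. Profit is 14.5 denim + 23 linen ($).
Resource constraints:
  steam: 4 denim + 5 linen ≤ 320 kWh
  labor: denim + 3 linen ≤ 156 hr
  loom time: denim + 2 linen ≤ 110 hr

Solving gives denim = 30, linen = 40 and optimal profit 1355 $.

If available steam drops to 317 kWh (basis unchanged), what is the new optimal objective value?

1349

Binding: steam and loom time. Non-binding: labor (6 unused).
Slack constraints have shadow price 0 (complementary slackness).
Dual feasibility on the basic columns requires 4·y_steam + 1·y_loom time = 14.5, 5·y_steam + 2·y_loom time = 23.
This yields shadow prices y_steam = 2, y_loom time = 6.5.
Δz = y_steam·Δb = 2 × (-3) = -6, so new z* = 1355 − 6 = 1349.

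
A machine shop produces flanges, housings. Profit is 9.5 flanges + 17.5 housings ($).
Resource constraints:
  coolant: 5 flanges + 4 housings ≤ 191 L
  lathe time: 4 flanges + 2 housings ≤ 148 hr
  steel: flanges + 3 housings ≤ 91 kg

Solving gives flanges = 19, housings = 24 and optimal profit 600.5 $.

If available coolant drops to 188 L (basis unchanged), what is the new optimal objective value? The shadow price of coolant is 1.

Δb = -3, so new z* = 600.5 + (1)·(-3) = 600.5 − 3 = 597.5.

597.5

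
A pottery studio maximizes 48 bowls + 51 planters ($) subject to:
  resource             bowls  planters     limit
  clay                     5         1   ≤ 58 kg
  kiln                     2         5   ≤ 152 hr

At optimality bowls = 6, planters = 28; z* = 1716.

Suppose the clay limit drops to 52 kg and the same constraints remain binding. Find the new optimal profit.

Check each constraint at x*: clay 58/58 (tight); kiln 152/152 (tight).
From A_Bᵀ y = c: 5·y_clay + 2·y_kiln = 48; 1·y_clay + 5·y_kiln = 51.
Solving: y_clay = 6, y_kiln = 9.
Δz = y_clay·Δb = 6 × (-6) = -36, so new z* = 1716 − 36 = 1680.

1680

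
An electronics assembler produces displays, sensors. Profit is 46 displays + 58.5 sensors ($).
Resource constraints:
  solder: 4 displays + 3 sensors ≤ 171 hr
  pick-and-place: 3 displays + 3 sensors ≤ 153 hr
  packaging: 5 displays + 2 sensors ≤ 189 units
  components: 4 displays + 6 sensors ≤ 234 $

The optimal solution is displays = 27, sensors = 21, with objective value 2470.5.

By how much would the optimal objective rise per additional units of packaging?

At the optimum: solder uses 171 of 171 (binding); pick-and-place uses 144 of 153 (slack = 9); packaging uses 177 of 189 (slack = 12); components uses 234 of 234 (binding).
Slack constraints have shadow price 0 (complementary slackness).
The binding rows give the dual system: 4·y_solder + 4·y_components = 46 and 3·y_solder + 6·y_components = 58.5.
Solving: y_solder = 3.5, y_components = 8.
Shadow price of packaging = 0.

0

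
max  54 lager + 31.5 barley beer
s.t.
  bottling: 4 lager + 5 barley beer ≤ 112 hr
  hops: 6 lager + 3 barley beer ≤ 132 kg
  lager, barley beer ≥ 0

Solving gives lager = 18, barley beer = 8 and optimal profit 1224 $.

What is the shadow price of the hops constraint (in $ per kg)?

Both bottling and hops are binding at x*.
From A_Bᵀ y = c: 4·y_bottling + 6·y_hops = 54; 5·y_bottling + 3·y_hops = 31.5.
This yields shadow prices y_bottling = 1.5, y_hops = 8.
Shadow price of hops = 8.

8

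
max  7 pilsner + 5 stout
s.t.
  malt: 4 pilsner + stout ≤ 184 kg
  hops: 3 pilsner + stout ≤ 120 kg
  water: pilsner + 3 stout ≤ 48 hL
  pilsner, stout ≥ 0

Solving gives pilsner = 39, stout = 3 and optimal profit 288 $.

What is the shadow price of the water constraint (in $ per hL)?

Binding: hops and water. Non-binding: malt (25 unused).
By complementary slackness, y = 0 for the non-binding constraint.
The binding rows give the dual system: 3·y_hops + 1·y_water = 7 and 1·y_hops + 3·y_water = 5.
This yields shadow prices y_hops = 2, y_water = 1.
Shadow price of water = 1.

1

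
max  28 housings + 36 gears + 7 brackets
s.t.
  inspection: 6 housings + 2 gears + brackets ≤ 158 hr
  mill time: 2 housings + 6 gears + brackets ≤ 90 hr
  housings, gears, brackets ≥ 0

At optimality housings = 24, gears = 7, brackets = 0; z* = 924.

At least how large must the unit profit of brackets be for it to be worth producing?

At the optimum: inspection uses 158 of 158 (binding); mill time uses 90 of 90 (binding).
From A_Bᵀ y = c: 6·y_inspection + 2·y_mill time = 28; 2·y_inspection + 6·y_mill time = 36.
→ y_inspection = 3 and y_mill time = 5.
brackets enters the basis when its profit ≥ yᵀa₃ = 3·1 + 5·1 = 8.

8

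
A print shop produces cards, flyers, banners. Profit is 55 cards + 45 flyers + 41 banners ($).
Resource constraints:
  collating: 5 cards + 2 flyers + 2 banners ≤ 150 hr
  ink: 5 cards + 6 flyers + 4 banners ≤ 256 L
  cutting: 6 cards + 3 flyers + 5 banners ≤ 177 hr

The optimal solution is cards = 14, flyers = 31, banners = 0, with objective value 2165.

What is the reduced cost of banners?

Check each constraint at x*: collating 132/150 (slack 18); ink 256/256 (tight); cutting 177/177 (tight).
Slack constraints have shadow price 0 (complementary slackness).
Dual feasibility on the basic columns requires 5·y_ink + 6·y_cutting = 55, 6·y_ink + 3·y_cutting = 45.
→ y_ink = 5 and y_cutting = 5.
Reduced cost of banners: c₃ − yᵀa₃ = 41 − (5·4 + 5·5) = 41 − 45 = -4.

-4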